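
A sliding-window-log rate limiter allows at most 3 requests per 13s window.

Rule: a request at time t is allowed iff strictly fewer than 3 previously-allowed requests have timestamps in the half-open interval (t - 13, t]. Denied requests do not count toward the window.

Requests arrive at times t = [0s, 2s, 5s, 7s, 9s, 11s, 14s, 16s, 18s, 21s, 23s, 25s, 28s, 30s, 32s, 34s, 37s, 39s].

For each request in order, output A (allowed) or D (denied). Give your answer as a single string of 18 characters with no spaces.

Answer: AAADDDAAADDDAAADDD

Derivation:
Tracking allowed requests in the window:
  req#1 t=0s: ALLOW
  req#2 t=2s: ALLOW
  req#3 t=5s: ALLOW
  req#4 t=7s: DENY
  req#5 t=9s: DENY
  req#6 t=11s: DENY
  req#7 t=14s: ALLOW
  req#8 t=16s: ALLOW
  req#9 t=18s: ALLOW
  req#10 t=21s: DENY
  req#11 t=23s: DENY
  req#12 t=25s: DENY
  req#13 t=28s: ALLOW
  req#14 t=30s: ALLOW
  req#15 t=32s: ALLOW
  req#16 t=34s: DENY
  req#17 t=37s: DENY
  req#18 t=39s: DENY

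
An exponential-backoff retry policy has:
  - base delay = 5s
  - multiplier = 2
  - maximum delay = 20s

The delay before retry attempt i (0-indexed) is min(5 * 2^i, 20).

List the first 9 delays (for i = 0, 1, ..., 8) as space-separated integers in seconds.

Answer: 5 10 20 20 20 20 20 20 20

Derivation:
Computing each delay:
  i=0: min(5*2^0, 20) = 5
  i=1: min(5*2^1, 20) = 10
  i=2: min(5*2^2, 20) = 20
  i=3: min(5*2^3, 20) = 20
  i=4: min(5*2^4, 20) = 20
  i=5: min(5*2^5, 20) = 20
  i=6: min(5*2^6, 20) = 20
  i=7: min(5*2^7, 20) = 20
  i=8: min(5*2^8, 20) = 20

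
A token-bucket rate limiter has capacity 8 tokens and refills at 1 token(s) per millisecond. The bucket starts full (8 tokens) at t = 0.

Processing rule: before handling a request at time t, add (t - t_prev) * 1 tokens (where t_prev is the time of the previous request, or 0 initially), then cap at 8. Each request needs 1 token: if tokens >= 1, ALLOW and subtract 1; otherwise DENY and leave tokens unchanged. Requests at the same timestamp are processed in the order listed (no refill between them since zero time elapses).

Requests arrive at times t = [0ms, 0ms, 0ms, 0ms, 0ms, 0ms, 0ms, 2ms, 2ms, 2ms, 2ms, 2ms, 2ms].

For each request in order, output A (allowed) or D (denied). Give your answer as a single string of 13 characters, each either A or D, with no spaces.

Answer: AAAAAAAAAADDD

Derivation:
Simulating step by step:
  req#1 t=0ms: ALLOW
  req#2 t=0ms: ALLOW
  req#3 t=0ms: ALLOW
  req#4 t=0ms: ALLOW
  req#5 t=0ms: ALLOW
  req#6 t=0ms: ALLOW
  req#7 t=0ms: ALLOW
  req#8 t=2ms: ALLOW
  req#9 t=2ms: ALLOW
  req#10 t=2ms: ALLOW
  req#11 t=2ms: DENY
  req#12 t=2ms: DENY
  req#13 t=2ms: DENY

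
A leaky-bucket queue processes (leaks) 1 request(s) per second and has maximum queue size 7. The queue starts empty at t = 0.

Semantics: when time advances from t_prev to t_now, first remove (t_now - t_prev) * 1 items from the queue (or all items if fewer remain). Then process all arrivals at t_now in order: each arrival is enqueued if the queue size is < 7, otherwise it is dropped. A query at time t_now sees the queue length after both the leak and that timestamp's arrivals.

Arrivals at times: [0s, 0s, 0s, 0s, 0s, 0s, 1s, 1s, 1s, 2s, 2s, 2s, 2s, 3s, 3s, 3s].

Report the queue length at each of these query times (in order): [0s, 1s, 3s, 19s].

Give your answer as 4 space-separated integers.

Answer: 6 7 7 0

Derivation:
Queue lengths at query times:
  query t=0s: backlog = 6
  query t=1s: backlog = 7
  query t=3s: backlog = 7
  query t=19s: backlog = 0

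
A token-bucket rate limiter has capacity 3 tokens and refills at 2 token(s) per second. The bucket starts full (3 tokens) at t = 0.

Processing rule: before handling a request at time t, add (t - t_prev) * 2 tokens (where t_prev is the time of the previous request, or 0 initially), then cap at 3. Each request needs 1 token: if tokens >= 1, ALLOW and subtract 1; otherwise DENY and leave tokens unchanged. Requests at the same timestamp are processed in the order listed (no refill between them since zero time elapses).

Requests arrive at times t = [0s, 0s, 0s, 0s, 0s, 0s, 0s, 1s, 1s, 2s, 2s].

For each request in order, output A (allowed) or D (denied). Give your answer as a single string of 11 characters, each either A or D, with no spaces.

Answer: AAADDDDAAAA

Derivation:
Simulating step by step:
  req#1 t=0s: ALLOW
  req#2 t=0s: ALLOW
  req#3 t=0s: ALLOW
  req#4 t=0s: DENY
  req#5 t=0s: DENY
  req#6 t=0s: DENY
  req#7 t=0s: DENY
  req#8 t=1s: ALLOW
  req#9 t=1s: ALLOW
  req#10 t=2s: ALLOW
  req#11 t=2s: ALLOW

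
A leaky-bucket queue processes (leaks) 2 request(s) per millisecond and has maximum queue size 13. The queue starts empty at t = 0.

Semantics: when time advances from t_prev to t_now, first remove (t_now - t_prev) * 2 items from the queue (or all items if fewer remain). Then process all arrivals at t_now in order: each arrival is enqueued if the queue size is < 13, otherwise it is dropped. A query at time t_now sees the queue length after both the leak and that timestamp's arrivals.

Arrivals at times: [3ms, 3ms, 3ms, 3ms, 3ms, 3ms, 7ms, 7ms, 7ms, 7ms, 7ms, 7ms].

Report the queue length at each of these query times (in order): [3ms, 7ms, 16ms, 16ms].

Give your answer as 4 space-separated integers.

Queue lengths at query times:
  query t=3ms: backlog = 6
  query t=7ms: backlog = 6
  query t=16ms: backlog = 0
  query t=16ms: backlog = 0

Answer: 6 6 0 0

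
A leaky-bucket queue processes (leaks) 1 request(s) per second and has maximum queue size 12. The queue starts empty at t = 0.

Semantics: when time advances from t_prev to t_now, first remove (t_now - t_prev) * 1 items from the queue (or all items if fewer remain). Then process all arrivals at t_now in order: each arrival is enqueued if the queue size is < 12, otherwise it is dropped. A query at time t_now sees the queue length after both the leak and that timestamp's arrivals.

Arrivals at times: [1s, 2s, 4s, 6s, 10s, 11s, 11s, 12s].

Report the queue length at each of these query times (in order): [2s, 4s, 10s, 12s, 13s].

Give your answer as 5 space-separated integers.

Queue lengths at query times:
  query t=2s: backlog = 1
  query t=4s: backlog = 1
  query t=10s: backlog = 1
  query t=12s: backlog = 2
  query t=13s: backlog = 1

Answer: 1 1 1 2 1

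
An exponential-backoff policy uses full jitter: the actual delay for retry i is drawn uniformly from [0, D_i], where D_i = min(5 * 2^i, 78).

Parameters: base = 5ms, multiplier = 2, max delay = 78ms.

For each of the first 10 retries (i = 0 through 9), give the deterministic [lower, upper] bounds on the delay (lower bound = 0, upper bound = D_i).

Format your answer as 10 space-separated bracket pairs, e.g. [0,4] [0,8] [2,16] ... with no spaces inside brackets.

Computing bounds per retry:
  i=0: D_i=min(5*2^0,78)=5, bounds=[0,5]
  i=1: D_i=min(5*2^1,78)=10, bounds=[0,10]
  i=2: D_i=min(5*2^2,78)=20, bounds=[0,20]
  i=3: D_i=min(5*2^3,78)=40, bounds=[0,40]
  i=4: D_i=min(5*2^4,78)=78, bounds=[0,78]
  i=5: D_i=min(5*2^5,78)=78, bounds=[0,78]
  i=6: D_i=min(5*2^6,78)=78, bounds=[0,78]
  i=7: D_i=min(5*2^7,78)=78, bounds=[0,78]
  i=8: D_i=min(5*2^8,78)=78, bounds=[0,78]
  i=9: D_i=min(5*2^9,78)=78, bounds=[0,78]

Answer: [0,5] [0,10] [0,20] [0,40] [0,78] [0,78] [0,78] [0,78] [0,78] [0,78]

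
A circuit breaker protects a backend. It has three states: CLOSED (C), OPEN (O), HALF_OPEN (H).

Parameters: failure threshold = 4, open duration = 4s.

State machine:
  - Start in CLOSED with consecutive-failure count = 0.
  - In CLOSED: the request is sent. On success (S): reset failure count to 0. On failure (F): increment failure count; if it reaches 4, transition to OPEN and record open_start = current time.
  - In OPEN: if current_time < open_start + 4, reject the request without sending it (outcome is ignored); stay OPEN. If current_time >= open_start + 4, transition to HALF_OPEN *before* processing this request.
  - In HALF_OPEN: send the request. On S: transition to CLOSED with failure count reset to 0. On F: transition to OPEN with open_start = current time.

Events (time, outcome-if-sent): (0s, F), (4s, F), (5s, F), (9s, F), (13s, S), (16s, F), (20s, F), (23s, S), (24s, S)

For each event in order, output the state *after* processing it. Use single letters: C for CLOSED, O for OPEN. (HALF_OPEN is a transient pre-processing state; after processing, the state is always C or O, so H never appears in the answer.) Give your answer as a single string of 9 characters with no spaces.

Answer: CCCOCCCCC

Derivation:
State after each event:
  event#1 t=0s outcome=F: state=CLOSED
  event#2 t=4s outcome=F: state=CLOSED
  event#3 t=5s outcome=F: state=CLOSED
  event#4 t=9s outcome=F: state=OPEN
  event#5 t=13s outcome=S: state=CLOSED
  event#6 t=16s outcome=F: state=CLOSED
  event#7 t=20s outcome=F: state=CLOSED
  event#8 t=23s outcome=S: state=CLOSED
  event#9 t=24s outcome=S: state=CLOSED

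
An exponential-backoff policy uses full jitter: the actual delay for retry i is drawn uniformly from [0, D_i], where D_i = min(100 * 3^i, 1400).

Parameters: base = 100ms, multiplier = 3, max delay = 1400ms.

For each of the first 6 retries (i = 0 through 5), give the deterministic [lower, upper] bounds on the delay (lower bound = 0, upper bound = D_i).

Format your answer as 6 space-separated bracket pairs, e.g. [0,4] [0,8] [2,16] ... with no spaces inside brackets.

Computing bounds per retry:
  i=0: D_i=min(100*3^0,1400)=100, bounds=[0,100]
  i=1: D_i=min(100*3^1,1400)=300, bounds=[0,300]
  i=2: D_i=min(100*3^2,1400)=900, bounds=[0,900]
  i=3: D_i=min(100*3^3,1400)=1400, bounds=[0,1400]
  i=4: D_i=min(100*3^4,1400)=1400, bounds=[0,1400]
  i=5: D_i=min(100*3^5,1400)=1400, bounds=[0,1400]

Answer: [0,100] [0,300] [0,900] [0,1400] [0,1400] [0,1400]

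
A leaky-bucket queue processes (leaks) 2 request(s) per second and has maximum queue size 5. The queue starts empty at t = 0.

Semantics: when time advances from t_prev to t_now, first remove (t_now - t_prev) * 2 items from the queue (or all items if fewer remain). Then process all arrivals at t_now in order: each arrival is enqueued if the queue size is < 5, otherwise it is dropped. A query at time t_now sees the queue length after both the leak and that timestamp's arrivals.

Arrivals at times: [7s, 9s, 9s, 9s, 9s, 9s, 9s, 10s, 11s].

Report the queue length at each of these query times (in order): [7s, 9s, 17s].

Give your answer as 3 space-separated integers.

Queue lengths at query times:
  query t=7s: backlog = 1
  query t=9s: backlog = 5
  query t=17s: backlog = 0

Answer: 1 5 0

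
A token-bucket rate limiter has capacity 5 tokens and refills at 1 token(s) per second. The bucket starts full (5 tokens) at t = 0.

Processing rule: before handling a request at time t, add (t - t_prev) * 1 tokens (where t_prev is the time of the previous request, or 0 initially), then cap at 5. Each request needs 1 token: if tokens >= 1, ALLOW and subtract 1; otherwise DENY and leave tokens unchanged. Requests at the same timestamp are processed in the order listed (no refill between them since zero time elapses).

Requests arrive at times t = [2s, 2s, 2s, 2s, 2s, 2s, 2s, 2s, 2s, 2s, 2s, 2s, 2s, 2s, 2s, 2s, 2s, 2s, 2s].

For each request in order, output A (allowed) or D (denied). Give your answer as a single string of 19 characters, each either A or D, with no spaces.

Simulating step by step:
  req#1 t=2s: ALLOW
  req#2 t=2s: ALLOW
  req#3 t=2s: ALLOW
  req#4 t=2s: ALLOW
  req#5 t=2s: ALLOW
  req#6 t=2s: DENY
  req#7 t=2s: DENY
  req#8 t=2s: DENY
  req#9 t=2s: DENY
  req#10 t=2s: DENY
  req#11 t=2s: DENY
  req#12 t=2s: DENY
  req#13 t=2s: DENY
  req#14 t=2s: DENY
  req#15 t=2s: DENY
  req#16 t=2s: DENY
  req#17 t=2s: DENY
  req#18 t=2s: DENY
  req#19 t=2s: DENY

Answer: AAAAADDDDDDDDDDDDDD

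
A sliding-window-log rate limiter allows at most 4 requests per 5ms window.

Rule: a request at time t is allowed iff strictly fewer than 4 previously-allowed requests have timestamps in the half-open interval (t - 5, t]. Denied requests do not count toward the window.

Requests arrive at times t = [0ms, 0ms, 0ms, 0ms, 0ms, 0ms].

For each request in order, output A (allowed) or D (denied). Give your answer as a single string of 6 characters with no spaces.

Tracking allowed requests in the window:
  req#1 t=0ms: ALLOW
  req#2 t=0ms: ALLOW
  req#3 t=0ms: ALLOW
  req#4 t=0ms: ALLOW
  req#5 t=0ms: DENY
  req#6 t=0ms: DENY

Answer: AAAADD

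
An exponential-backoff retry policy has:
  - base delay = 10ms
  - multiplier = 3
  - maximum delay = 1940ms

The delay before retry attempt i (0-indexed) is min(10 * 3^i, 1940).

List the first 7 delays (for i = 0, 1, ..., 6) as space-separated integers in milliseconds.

Computing each delay:
  i=0: min(10*3^0, 1940) = 10
  i=1: min(10*3^1, 1940) = 30
  i=2: min(10*3^2, 1940) = 90
  i=3: min(10*3^3, 1940) = 270
  i=4: min(10*3^4, 1940) = 810
  i=5: min(10*3^5, 1940) = 1940
  i=6: min(10*3^6, 1940) = 1940

Answer: 10 30 90 270 810 1940 1940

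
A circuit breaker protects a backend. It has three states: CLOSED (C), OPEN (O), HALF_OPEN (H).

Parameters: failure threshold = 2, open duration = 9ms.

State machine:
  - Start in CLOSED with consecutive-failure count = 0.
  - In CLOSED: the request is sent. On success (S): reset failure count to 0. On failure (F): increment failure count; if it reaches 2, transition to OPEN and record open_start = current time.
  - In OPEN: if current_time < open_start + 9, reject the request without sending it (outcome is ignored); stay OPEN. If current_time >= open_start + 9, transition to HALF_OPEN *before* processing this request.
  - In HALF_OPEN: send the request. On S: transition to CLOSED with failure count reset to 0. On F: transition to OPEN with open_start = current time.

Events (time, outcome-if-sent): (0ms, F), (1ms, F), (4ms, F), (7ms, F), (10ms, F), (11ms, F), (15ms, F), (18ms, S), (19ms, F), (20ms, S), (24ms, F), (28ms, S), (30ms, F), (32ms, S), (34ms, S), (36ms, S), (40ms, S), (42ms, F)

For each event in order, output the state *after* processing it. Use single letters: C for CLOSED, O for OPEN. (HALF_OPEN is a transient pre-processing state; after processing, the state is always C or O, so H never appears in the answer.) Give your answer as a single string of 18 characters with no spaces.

Answer: COOOOOOOOOOCCCCCCC

Derivation:
State after each event:
  event#1 t=0ms outcome=F: state=CLOSED
  event#2 t=1ms outcome=F: state=OPEN
  event#3 t=4ms outcome=F: state=OPEN
  event#4 t=7ms outcome=F: state=OPEN
  event#5 t=10ms outcome=F: state=OPEN
  event#6 t=11ms outcome=F: state=OPEN
  event#7 t=15ms outcome=F: state=OPEN
  event#8 t=18ms outcome=S: state=OPEN
  event#9 t=19ms outcome=F: state=OPEN
  event#10 t=20ms outcome=S: state=OPEN
  event#11 t=24ms outcome=F: state=OPEN
  event#12 t=28ms outcome=S: state=CLOSED
  event#13 t=30ms outcome=F: state=CLOSED
  event#14 t=32ms outcome=S: state=CLOSED
  event#15 t=34ms outcome=S: state=CLOSED
  event#16 t=36ms outcome=S: state=CLOSED
  event#17 t=40ms outcome=S: state=CLOSED
  event#18 t=42ms outcome=F: state=CLOSED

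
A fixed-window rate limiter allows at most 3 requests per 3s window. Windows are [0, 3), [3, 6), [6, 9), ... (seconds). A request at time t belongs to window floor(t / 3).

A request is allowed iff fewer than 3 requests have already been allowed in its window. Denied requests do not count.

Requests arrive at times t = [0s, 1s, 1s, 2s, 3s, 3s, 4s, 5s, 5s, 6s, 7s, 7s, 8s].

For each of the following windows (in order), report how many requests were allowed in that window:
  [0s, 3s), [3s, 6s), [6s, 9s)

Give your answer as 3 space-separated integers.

Processing requests:
  req#1 t=0s (window 0): ALLOW
  req#2 t=1s (window 0): ALLOW
  req#3 t=1s (window 0): ALLOW
  req#4 t=2s (window 0): DENY
  req#5 t=3s (window 1): ALLOW
  req#6 t=3s (window 1): ALLOW
  req#7 t=4s (window 1): ALLOW
  req#8 t=5s (window 1): DENY
  req#9 t=5s (window 1): DENY
  req#10 t=6s (window 2): ALLOW
  req#11 t=7s (window 2): ALLOW
  req#12 t=7s (window 2): ALLOW
  req#13 t=8s (window 2): DENY

Allowed counts by window: 3 3 3

Answer: 3 3 3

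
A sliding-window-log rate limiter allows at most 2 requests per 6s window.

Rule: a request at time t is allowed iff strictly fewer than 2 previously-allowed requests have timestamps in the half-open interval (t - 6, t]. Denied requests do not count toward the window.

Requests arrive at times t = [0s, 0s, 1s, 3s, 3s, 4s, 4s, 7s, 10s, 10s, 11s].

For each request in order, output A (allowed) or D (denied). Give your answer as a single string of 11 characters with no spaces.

Answer: AADDDDDAADD

Derivation:
Tracking allowed requests in the window:
  req#1 t=0s: ALLOW
  req#2 t=0s: ALLOW
  req#3 t=1s: DENY
  req#4 t=3s: DENY
  req#5 t=3s: DENY
  req#6 t=4s: DENY
  req#7 t=4s: DENY
  req#8 t=7s: ALLOW
  req#9 t=10s: ALLOW
  req#10 t=10s: DENY
  req#11 t=11s: DENY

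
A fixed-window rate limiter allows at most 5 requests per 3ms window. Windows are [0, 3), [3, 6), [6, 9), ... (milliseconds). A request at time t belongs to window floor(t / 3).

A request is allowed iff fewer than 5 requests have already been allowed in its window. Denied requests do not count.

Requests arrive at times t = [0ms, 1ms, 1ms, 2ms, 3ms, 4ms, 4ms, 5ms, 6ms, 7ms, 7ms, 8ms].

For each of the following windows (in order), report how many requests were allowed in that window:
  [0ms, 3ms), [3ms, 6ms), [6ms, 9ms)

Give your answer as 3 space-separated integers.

Processing requests:
  req#1 t=0ms (window 0): ALLOW
  req#2 t=1ms (window 0): ALLOW
  req#3 t=1ms (window 0): ALLOW
  req#4 t=2ms (window 0): ALLOW
  req#5 t=3ms (window 1): ALLOW
  req#6 t=4ms (window 1): ALLOW
  req#7 t=4ms (window 1): ALLOW
  req#8 t=5ms (window 1): ALLOW
  req#9 t=6ms (window 2): ALLOW
  req#10 t=7ms (window 2): ALLOW
  req#11 t=7ms (window 2): ALLOW
  req#12 t=8ms (window 2): ALLOW

Allowed counts by window: 4 4 4

Answer: 4 4 4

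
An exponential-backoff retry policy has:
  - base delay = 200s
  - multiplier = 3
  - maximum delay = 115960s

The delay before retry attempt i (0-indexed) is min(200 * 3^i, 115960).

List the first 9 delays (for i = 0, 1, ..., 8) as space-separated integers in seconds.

Answer: 200 600 1800 5400 16200 48600 115960 115960 115960

Derivation:
Computing each delay:
  i=0: min(200*3^0, 115960) = 200
  i=1: min(200*3^1, 115960) = 600
  i=2: min(200*3^2, 115960) = 1800
  i=3: min(200*3^3, 115960) = 5400
  i=4: min(200*3^4, 115960) = 16200
  i=5: min(200*3^5, 115960) = 48600
  i=6: min(200*3^6, 115960) = 115960
  i=7: min(200*3^7, 115960) = 115960
  i=8: min(200*3^8, 115960) = 115960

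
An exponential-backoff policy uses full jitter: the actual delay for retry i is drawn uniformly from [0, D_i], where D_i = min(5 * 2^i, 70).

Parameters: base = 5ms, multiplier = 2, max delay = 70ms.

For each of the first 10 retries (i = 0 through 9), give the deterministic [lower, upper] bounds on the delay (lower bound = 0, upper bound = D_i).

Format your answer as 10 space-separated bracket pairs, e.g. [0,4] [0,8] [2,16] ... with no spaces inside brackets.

Computing bounds per retry:
  i=0: D_i=min(5*2^0,70)=5, bounds=[0,5]
  i=1: D_i=min(5*2^1,70)=10, bounds=[0,10]
  i=2: D_i=min(5*2^2,70)=20, bounds=[0,20]
  i=3: D_i=min(5*2^3,70)=40, bounds=[0,40]
  i=4: D_i=min(5*2^4,70)=70, bounds=[0,70]
  i=5: D_i=min(5*2^5,70)=70, bounds=[0,70]
  i=6: D_i=min(5*2^6,70)=70, bounds=[0,70]
  i=7: D_i=min(5*2^7,70)=70, bounds=[0,70]
  i=8: D_i=min(5*2^8,70)=70, bounds=[0,70]
  i=9: D_i=min(5*2^9,70)=70, bounds=[0,70]

Answer: [0,5] [0,10] [0,20] [0,40] [0,70] [0,70] [0,70] [0,70] [0,70] [0,70]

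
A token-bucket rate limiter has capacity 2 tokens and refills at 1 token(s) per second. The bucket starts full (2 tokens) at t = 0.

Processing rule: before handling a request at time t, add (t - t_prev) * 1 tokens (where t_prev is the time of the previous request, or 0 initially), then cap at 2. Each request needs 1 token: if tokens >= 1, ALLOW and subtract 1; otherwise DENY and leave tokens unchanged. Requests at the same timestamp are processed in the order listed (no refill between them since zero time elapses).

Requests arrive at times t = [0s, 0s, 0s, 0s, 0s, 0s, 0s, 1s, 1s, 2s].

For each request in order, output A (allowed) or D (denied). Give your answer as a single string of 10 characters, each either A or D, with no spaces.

Answer: AADDDDDADA

Derivation:
Simulating step by step:
  req#1 t=0s: ALLOW
  req#2 t=0s: ALLOW
  req#3 t=0s: DENY
  req#4 t=0s: DENY
  req#5 t=0s: DENY
  req#6 t=0s: DENY
  req#7 t=0s: DENY
  req#8 t=1s: ALLOW
  req#9 t=1s: DENY
  req#10 t=2s: ALLOW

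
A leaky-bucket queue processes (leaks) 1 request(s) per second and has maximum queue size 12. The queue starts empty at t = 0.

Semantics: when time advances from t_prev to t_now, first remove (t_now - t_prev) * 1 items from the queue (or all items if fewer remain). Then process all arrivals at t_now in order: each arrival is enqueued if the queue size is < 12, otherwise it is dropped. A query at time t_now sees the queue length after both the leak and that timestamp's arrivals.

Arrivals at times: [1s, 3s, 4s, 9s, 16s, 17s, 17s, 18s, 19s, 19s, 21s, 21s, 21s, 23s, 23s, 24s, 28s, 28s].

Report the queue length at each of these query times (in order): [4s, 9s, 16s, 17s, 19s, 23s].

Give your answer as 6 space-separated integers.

Queue lengths at query times:
  query t=4s: backlog = 1
  query t=9s: backlog = 1
  query t=16s: backlog = 1
  query t=17s: backlog = 2
  query t=19s: backlog = 3
  query t=23s: backlog = 4

Answer: 1 1 1 2 3 4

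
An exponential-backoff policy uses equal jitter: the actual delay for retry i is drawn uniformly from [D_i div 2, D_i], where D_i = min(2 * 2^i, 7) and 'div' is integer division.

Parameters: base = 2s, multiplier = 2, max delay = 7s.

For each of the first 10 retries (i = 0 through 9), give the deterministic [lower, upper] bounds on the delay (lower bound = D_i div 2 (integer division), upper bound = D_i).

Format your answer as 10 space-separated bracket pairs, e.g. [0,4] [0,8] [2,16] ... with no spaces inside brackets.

Computing bounds per retry:
  i=0: D_i=min(2*2^0,7)=2, bounds=[1,2]
  i=1: D_i=min(2*2^1,7)=4, bounds=[2,4]
  i=2: D_i=min(2*2^2,7)=7, bounds=[3,7]
  i=3: D_i=min(2*2^3,7)=7, bounds=[3,7]
  i=4: D_i=min(2*2^4,7)=7, bounds=[3,7]
  i=5: D_i=min(2*2^5,7)=7, bounds=[3,7]
  i=6: D_i=min(2*2^6,7)=7, bounds=[3,7]
  i=7: D_i=min(2*2^7,7)=7, bounds=[3,7]
  i=8: D_i=min(2*2^8,7)=7, bounds=[3,7]
  i=9: D_i=min(2*2^9,7)=7, bounds=[3,7]

Answer: [1,2] [2,4] [3,7] [3,7] [3,7] [3,7] [3,7] [3,7] [3,7] [3,7]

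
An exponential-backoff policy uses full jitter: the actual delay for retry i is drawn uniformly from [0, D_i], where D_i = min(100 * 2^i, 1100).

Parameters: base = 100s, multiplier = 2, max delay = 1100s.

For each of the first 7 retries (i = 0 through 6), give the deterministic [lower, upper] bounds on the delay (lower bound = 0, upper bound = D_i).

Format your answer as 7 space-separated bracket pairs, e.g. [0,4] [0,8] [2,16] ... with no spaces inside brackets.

Answer: [0,100] [0,200] [0,400] [0,800] [0,1100] [0,1100] [0,1100]

Derivation:
Computing bounds per retry:
  i=0: D_i=min(100*2^0,1100)=100, bounds=[0,100]
  i=1: D_i=min(100*2^1,1100)=200, bounds=[0,200]
  i=2: D_i=min(100*2^2,1100)=400, bounds=[0,400]
  i=3: D_i=min(100*2^3,1100)=800, bounds=[0,800]
  i=4: D_i=min(100*2^4,1100)=1100, bounds=[0,1100]
  i=5: D_i=min(100*2^5,1100)=1100, bounds=[0,1100]
  i=6: D_i=min(100*2^6,1100)=1100, bounds=[0,1100]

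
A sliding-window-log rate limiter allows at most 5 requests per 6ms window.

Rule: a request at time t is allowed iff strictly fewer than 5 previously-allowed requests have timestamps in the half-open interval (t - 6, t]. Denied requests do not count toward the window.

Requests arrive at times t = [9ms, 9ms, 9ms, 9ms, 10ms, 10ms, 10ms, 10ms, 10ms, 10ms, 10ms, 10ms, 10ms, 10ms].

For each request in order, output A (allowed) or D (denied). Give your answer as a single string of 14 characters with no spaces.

Answer: AAAAADDDDDDDDD

Derivation:
Tracking allowed requests in the window:
  req#1 t=9ms: ALLOW
  req#2 t=9ms: ALLOW
  req#3 t=9ms: ALLOW
  req#4 t=9ms: ALLOW
  req#5 t=10ms: ALLOW
  req#6 t=10ms: DENY
  req#7 t=10ms: DENY
  req#8 t=10ms: DENY
  req#9 t=10ms: DENY
  req#10 t=10ms: DENY
  req#11 t=10ms: DENY
  req#12 t=10ms: DENY
  req#13 t=10ms: DENY
  req#14 t=10ms: DENY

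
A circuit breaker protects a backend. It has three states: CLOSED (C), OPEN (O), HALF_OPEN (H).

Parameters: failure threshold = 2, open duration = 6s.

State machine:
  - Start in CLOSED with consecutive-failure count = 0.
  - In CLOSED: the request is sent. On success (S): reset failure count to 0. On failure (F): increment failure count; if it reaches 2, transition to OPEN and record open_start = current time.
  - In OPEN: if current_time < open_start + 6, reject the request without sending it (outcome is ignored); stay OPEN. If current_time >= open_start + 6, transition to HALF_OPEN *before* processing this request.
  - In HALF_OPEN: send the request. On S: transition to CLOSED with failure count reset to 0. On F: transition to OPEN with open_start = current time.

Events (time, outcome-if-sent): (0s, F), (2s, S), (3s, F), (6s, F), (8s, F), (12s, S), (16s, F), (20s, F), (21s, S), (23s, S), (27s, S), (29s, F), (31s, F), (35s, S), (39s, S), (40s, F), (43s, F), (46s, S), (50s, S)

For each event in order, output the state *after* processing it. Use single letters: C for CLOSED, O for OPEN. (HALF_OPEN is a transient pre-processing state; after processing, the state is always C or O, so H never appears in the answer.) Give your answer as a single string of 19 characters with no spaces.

State after each event:
  event#1 t=0s outcome=F: state=CLOSED
  event#2 t=2s outcome=S: state=CLOSED
  event#3 t=3s outcome=F: state=CLOSED
  event#4 t=6s outcome=F: state=OPEN
  event#5 t=8s outcome=F: state=OPEN
  event#6 t=12s outcome=S: state=CLOSED
  event#7 t=16s outcome=F: state=CLOSED
  event#8 t=20s outcome=F: state=OPEN
  event#9 t=21s outcome=S: state=OPEN
  event#10 t=23s outcome=S: state=OPEN
  event#11 t=27s outcome=S: state=CLOSED
  event#12 t=29s outcome=F: state=CLOSED
  event#13 t=31s outcome=F: state=OPEN
  event#14 t=35s outcome=S: state=OPEN
  event#15 t=39s outcome=S: state=CLOSED
  event#16 t=40s outcome=F: state=CLOSED
  event#17 t=43s outcome=F: state=OPEN
  event#18 t=46s outcome=S: state=OPEN
  event#19 t=50s outcome=S: state=CLOSED

Answer: CCCOOCCOOOCCOOCCOOC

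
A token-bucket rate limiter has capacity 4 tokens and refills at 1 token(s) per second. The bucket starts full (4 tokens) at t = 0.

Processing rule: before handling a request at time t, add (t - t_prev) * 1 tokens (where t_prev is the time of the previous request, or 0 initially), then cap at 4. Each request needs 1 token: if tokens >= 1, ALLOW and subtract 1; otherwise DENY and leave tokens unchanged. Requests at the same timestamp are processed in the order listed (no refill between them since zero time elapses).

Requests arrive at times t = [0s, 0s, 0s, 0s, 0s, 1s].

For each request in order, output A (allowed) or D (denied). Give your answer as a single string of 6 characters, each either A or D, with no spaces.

Simulating step by step:
  req#1 t=0s: ALLOW
  req#2 t=0s: ALLOW
  req#3 t=0s: ALLOW
  req#4 t=0s: ALLOW
  req#5 t=0s: DENY
  req#6 t=1s: ALLOW

Answer: AAAADA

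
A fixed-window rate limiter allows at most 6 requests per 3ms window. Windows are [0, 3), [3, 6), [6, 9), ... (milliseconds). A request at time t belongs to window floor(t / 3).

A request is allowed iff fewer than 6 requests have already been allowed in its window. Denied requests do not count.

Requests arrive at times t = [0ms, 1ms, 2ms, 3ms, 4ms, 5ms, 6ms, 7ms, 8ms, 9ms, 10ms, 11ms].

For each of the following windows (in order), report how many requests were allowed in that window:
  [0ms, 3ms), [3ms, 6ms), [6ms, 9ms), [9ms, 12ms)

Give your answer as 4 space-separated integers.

Processing requests:
  req#1 t=0ms (window 0): ALLOW
  req#2 t=1ms (window 0): ALLOW
  req#3 t=2ms (window 0): ALLOW
  req#4 t=3ms (window 1): ALLOW
  req#5 t=4ms (window 1): ALLOW
  req#6 t=5ms (window 1): ALLOW
  req#7 t=6ms (window 2): ALLOW
  req#8 t=7ms (window 2): ALLOW
  req#9 t=8ms (window 2): ALLOW
  req#10 t=9ms (window 3): ALLOW
  req#11 t=10ms (window 3): ALLOW
  req#12 t=11ms (window 3): ALLOW

Allowed counts by window: 3 3 3 3

Answer: 3 3 3 3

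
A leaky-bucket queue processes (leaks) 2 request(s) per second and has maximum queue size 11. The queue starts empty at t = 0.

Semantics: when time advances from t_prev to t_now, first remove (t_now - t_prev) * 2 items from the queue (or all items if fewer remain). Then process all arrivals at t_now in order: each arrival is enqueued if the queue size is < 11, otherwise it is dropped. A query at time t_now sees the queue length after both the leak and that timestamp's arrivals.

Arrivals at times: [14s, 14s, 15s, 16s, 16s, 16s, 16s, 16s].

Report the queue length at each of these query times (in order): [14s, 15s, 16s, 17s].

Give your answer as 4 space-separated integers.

Answer: 2 1 5 3

Derivation:
Queue lengths at query times:
  query t=14s: backlog = 2
  query t=15s: backlog = 1
  query t=16s: backlog = 5
  query t=17s: backlog = 3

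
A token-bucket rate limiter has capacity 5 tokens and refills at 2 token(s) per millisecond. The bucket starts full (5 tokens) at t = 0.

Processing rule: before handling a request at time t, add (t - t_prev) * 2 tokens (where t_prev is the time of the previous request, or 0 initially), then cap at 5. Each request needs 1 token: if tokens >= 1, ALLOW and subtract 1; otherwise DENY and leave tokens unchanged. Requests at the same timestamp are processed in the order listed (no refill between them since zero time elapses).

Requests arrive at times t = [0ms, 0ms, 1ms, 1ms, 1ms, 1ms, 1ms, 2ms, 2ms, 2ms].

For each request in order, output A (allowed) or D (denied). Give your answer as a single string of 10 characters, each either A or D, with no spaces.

Answer: AAAAAAAAAD

Derivation:
Simulating step by step:
  req#1 t=0ms: ALLOW
  req#2 t=0ms: ALLOW
  req#3 t=1ms: ALLOW
  req#4 t=1ms: ALLOW
  req#5 t=1ms: ALLOW
  req#6 t=1ms: ALLOW
  req#7 t=1ms: ALLOW
  req#8 t=2ms: ALLOW
  req#9 t=2ms: ALLOW
  req#10 t=2ms: DENY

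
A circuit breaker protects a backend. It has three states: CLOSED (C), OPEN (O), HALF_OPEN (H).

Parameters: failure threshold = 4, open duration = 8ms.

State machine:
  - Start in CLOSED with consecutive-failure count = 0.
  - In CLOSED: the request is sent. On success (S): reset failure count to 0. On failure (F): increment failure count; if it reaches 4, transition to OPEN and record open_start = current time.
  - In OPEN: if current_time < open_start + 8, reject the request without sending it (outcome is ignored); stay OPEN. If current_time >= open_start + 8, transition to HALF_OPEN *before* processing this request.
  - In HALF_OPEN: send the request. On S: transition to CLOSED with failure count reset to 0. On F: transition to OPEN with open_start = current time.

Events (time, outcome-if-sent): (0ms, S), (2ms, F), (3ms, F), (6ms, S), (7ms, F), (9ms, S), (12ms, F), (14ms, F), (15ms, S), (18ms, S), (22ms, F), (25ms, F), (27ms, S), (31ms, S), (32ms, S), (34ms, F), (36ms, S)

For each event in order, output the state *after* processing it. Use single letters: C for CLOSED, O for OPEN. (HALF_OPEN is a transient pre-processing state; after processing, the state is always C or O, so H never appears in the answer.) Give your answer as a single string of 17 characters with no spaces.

Answer: CCCCCCCCCCCCCCCCC

Derivation:
State after each event:
  event#1 t=0ms outcome=S: state=CLOSED
  event#2 t=2ms outcome=F: state=CLOSED
  event#3 t=3ms outcome=F: state=CLOSED
  event#4 t=6ms outcome=S: state=CLOSED
  event#5 t=7ms outcome=F: state=CLOSED
  event#6 t=9ms outcome=S: state=CLOSED
  event#7 t=12ms outcome=F: state=CLOSED
  event#8 t=14ms outcome=F: state=CLOSED
  event#9 t=15ms outcome=S: state=CLOSED
  event#10 t=18ms outcome=S: state=CLOSED
  event#11 t=22ms outcome=F: state=CLOSED
  event#12 t=25ms outcome=F: state=CLOSED
  event#13 t=27ms outcome=S: state=CLOSED
  event#14 t=31ms outcome=S: state=CLOSED
  event#15 t=32ms outcome=S: state=CLOSED
  event#16 t=34ms outcome=F: state=CLOSED
  event#17 t=36ms outcome=S: state=CLOSED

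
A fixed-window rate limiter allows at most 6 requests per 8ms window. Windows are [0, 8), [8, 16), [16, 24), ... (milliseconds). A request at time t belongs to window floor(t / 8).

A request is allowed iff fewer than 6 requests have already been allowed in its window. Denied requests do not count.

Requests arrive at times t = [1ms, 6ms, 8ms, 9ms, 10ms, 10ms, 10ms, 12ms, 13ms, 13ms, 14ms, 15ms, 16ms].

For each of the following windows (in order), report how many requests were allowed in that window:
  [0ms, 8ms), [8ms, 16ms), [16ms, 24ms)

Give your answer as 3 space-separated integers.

Answer: 2 6 1

Derivation:
Processing requests:
  req#1 t=1ms (window 0): ALLOW
  req#2 t=6ms (window 0): ALLOW
  req#3 t=8ms (window 1): ALLOW
  req#4 t=9ms (window 1): ALLOW
  req#5 t=10ms (window 1): ALLOW
  req#6 t=10ms (window 1): ALLOW
  req#7 t=10ms (window 1): ALLOW
  req#8 t=12ms (window 1): ALLOW
  req#9 t=13ms (window 1): DENY
  req#10 t=13ms (window 1): DENY
  req#11 t=14ms (window 1): DENY
  req#12 t=15ms (window 1): DENY
  req#13 t=16ms (window 2): ALLOW

Allowed counts by window: 2 6 1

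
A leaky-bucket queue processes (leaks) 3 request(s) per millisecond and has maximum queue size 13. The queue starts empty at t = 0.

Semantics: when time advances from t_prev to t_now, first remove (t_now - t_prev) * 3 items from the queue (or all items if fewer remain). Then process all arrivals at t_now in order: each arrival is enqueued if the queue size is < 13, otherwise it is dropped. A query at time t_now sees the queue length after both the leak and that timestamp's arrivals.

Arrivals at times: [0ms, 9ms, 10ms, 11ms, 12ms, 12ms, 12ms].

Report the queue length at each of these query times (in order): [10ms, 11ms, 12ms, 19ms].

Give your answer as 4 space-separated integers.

Queue lengths at query times:
  query t=10ms: backlog = 1
  query t=11ms: backlog = 1
  query t=12ms: backlog = 3
  query t=19ms: backlog = 0

Answer: 1 1 3 0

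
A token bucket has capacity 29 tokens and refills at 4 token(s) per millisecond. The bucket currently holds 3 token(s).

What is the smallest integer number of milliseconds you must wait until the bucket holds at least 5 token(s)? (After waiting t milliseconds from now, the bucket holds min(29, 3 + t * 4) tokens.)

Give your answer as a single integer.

Answer: 1

Derivation:
Need 3 + t * 4 >= 5, so t >= 2/4.
Smallest integer t = ceil(2/4) = 1.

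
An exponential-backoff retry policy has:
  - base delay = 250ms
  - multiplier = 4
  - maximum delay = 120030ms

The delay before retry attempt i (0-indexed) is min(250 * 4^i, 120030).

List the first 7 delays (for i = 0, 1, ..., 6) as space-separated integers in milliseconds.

Answer: 250 1000 4000 16000 64000 120030 120030

Derivation:
Computing each delay:
  i=0: min(250*4^0, 120030) = 250
  i=1: min(250*4^1, 120030) = 1000
  i=2: min(250*4^2, 120030) = 4000
  i=3: min(250*4^3, 120030) = 16000
  i=4: min(250*4^4, 120030) = 64000
  i=5: min(250*4^5, 120030) = 120030
  i=6: min(250*4^6, 120030) = 120030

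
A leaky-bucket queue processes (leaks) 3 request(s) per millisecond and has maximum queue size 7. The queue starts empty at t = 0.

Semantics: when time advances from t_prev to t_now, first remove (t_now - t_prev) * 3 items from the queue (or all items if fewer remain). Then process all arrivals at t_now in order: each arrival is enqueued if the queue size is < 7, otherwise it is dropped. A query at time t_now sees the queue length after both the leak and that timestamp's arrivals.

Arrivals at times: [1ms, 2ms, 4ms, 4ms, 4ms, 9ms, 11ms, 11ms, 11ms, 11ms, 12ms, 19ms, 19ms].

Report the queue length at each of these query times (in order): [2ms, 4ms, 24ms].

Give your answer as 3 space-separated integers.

Answer: 1 3 0

Derivation:
Queue lengths at query times:
  query t=2ms: backlog = 1
  query t=4ms: backlog = 3
  query t=24ms: backlog = 0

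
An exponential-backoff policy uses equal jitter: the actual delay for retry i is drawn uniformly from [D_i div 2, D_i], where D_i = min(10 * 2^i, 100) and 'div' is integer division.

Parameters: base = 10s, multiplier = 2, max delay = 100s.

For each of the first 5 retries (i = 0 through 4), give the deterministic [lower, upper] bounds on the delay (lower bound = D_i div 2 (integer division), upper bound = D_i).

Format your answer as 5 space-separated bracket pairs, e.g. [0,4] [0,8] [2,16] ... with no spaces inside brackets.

Answer: [5,10] [10,20] [20,40] [40,80] [50,100]

Derivation:
Computing bounds per retry:
  i=0: D_i=min(10*2^0,100)=10, bounds=[5,10]
  i=1: D_i=min(10*2^1,100)=20, bounds=[10,20]
  i=2: D_i=min(10*2^2,100)=40, bounds=[20,40]
  i=3: D_i=min(10*2^3,100)=80, bounds=[40,80]
  i=4: D_i=min(10*2^4,100)=100, bounds=[50,100]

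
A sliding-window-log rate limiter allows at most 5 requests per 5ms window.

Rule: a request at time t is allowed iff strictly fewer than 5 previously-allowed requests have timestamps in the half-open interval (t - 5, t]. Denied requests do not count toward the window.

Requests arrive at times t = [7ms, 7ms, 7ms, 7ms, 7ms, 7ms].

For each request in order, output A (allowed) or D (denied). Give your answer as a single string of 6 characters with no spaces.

Tracking allowed requests in the window:
  req#1 t=7ms: ALLOW
  req#2 t=7ms: ALLOW
  req#3 t=7ms: ALLOW
  req#4 t=7ms: ALLOW
  req#5 t=7ms: ALLOW
  req#6 t=7ms: DENY

Answer: AAAAAD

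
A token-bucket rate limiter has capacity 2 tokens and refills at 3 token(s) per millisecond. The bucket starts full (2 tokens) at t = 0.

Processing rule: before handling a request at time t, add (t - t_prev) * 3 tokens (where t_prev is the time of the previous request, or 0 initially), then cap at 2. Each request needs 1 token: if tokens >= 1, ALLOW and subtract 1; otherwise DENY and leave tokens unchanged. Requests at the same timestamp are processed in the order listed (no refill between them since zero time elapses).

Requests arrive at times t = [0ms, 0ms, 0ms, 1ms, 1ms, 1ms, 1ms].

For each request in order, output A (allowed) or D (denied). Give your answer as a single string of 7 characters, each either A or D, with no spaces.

Answer: AADAADD

Derivation:
Simulating step by step:
  req#1 t=0ms: ALLOW
  req#2 t=0ms: ALLOW
  req#3 t=0ms: DENY
  req#4 t=1ms: ALLOW
  req#5 t=1ms: ALLOW
  req#6 t=1ms: DENY
  req#7 t=1ms: DENY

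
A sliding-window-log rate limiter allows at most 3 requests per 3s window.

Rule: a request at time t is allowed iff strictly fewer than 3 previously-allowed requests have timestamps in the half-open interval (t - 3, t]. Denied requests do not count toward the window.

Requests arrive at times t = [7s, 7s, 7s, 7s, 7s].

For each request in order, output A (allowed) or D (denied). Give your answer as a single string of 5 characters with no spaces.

Answer: AAADD

Derivation:
Tracking allowed requests in the window:
  req#1 t=7s: ALLOW
  req#2 t=7s: ALLOW
  req#3 t=7s: ALLOW
  req#4 t=7s: DENY
  req#5 t=7s: DENY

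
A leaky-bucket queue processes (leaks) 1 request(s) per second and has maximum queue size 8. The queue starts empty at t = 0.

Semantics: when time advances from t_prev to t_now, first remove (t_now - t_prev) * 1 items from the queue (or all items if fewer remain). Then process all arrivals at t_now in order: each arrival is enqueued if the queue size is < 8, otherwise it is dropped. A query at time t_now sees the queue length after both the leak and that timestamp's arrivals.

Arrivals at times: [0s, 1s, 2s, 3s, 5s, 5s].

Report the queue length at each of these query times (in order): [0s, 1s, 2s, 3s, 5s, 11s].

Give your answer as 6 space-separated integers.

Answer: 1 1 1 1 2 0

Derivation:
Queue lengths at query times:
  query t=0s: backlog = 1
  query t=1s: backlog = 1
  query t=2s: backlog = 1
  query t=3s: backlog = 1
  query t=5s: backlog = 2
  query t=11s: backlog = 0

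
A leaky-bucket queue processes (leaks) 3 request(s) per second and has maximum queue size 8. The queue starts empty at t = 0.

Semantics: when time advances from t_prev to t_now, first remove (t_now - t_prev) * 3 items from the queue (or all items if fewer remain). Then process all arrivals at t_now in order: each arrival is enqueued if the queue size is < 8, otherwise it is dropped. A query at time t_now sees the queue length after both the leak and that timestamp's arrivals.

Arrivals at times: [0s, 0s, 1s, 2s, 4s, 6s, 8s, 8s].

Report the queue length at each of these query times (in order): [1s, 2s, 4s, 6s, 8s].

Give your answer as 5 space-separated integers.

Queue lengths at query times:
  query t=1s: backlog = 1
  query t=2s: backlog = 1
  query t=4s: backlog = 1
  query t=6s: backlog = 1
  query t=8s: backlog = 2

Answer: 1 1 1 1 2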